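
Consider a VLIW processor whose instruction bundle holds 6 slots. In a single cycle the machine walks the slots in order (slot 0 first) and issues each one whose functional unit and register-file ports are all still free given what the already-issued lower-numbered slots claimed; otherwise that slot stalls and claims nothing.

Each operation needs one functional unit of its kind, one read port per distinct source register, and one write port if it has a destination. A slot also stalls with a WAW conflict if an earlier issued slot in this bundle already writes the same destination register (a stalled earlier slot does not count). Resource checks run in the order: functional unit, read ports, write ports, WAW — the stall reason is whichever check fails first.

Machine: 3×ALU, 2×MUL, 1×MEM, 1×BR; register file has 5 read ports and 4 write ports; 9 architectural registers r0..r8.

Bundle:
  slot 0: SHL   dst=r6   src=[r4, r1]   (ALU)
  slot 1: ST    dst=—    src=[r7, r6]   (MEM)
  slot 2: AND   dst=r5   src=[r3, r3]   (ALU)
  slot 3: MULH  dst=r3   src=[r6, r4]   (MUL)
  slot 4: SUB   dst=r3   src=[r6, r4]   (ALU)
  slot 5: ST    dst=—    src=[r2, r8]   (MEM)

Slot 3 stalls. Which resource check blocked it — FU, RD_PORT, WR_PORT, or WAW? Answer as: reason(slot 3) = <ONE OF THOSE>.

(0) want 1×ALU +2rd +1wr — yes → AL2|MU2|ME1|BR1|rd3|wr3
(1) want 1×MEM +2rd +0wr — yes → AL2|MU2|ME0|BR1|rd1|wr3
(2) want 1×ALU +1rd +1wr — yes → AL1|MU2|ME0|BR1|rd0|wr2
(3) want 1×MUL +2rd +1wr — RD_PORT → AL1|MU2|ME0|BR1|rd0|wr2
(4) want 1×ALU +2rd +1wr — RD_PORT → AL1|MU2|ME0|BR1|rd0|wr2
(5) want 1×MEM +2rd +0wr — FU → AL1|MU2|ME0|BR1|rd0|wr2

reason(slot 3) = RD_PORT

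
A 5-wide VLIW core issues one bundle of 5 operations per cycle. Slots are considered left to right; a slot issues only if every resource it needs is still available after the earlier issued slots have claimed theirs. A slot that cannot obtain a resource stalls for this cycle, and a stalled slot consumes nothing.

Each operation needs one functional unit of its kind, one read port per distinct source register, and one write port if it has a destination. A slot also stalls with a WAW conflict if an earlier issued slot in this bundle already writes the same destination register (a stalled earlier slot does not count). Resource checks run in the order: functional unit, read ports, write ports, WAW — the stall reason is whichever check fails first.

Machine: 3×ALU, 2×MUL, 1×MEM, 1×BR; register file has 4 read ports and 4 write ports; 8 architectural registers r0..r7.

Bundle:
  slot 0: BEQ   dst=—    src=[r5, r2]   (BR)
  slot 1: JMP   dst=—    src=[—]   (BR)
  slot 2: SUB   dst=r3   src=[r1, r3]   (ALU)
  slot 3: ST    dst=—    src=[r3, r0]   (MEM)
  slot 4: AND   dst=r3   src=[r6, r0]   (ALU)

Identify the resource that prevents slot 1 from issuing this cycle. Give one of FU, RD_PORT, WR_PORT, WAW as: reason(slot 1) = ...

reason(slot 1) = FU

  0. BR ⇒ go  {3A/2Mu/1Ld/0B | 2r 4w}
  1. BR ⇒ no(FU)  {3A/2Mu/1Ld/0B | 2r 4w}
  2. ALU→r3 ⇒ go  {2A/2Mu/1Ld/0B | 0r 3w}
  3. MEM ⇒ no(RD_PORT)  {2A/2Mu/1Ld/0B | 0r 3w}
  4. ALU→r3 ⇒ no(RD_PORT)  {2A/2Mu/1Ld/0B | 0r 3w}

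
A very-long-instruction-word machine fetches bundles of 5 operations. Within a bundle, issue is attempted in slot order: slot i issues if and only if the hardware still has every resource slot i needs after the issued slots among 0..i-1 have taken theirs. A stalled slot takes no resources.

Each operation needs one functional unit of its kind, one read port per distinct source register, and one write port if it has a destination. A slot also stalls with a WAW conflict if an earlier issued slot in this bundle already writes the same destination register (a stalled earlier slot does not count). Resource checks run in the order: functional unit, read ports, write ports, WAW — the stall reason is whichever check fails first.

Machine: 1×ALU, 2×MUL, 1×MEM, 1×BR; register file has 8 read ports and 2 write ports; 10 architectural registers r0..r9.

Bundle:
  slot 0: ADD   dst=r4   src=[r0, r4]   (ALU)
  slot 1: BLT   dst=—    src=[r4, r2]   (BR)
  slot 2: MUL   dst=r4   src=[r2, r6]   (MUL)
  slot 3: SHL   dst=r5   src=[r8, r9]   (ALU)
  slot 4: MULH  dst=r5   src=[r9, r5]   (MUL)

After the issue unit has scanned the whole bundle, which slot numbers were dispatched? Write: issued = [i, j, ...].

issued = [0, 1, 4]

  0. ALU→r4 ⇒ go  {0A/2Mu/1Ld/1B | 6r 1w}
  1. BR ⇒ go  {0A/2Mu/1Ld/0B | 4r 1w}
  2. MUL→r4 ⇒ no(WAW)  {0A/2Mu/1Ld/0B | 4r 1w}
  3. ALU→r5 ⇒ no(FU)  {0A/2Mu/1Ld/0B | 4r 1w}
  4. MUL→r5 ⇒ go  {0A/1Mu/1Ld/0B | 2r 0w}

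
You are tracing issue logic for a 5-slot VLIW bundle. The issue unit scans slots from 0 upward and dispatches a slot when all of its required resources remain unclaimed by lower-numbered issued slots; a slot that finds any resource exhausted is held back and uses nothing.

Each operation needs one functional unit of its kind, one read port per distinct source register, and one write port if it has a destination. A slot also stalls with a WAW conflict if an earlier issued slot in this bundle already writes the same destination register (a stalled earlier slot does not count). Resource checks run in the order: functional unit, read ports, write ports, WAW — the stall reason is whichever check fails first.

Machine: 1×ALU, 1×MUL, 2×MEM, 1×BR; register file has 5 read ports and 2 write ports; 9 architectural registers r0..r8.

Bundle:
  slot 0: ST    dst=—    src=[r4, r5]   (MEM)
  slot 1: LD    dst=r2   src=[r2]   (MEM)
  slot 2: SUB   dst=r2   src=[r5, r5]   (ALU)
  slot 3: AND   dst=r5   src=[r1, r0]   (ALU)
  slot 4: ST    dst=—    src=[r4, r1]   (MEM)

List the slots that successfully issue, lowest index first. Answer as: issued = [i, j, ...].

issued = [0, 1, 3]

[0] MEM needs rd=2 wr=0: ok; after: ALU=1 MUL=1 MEM=1 BR=1, R=3, W=2
[1] MEM needs rd=1 wr=1: ok; after: ALU=1 MUL=1 MEM=0 BR=1, R=2, W=1
[2] ALU needs rd=1 wr=1: WAW; after: ALU=1 MUL=1 MEM=0 BR=1, R=2, W=1
[3] ALU needs rd=2 wr=1: ok; after: ALU=0 MUL=1 MEM=0 BR=1, R=0, W=0
[4] MEM needs rd=2 wr=0: FU; after: ALU=0 MUL=1 MEM=0 BR=1, R=0, W=0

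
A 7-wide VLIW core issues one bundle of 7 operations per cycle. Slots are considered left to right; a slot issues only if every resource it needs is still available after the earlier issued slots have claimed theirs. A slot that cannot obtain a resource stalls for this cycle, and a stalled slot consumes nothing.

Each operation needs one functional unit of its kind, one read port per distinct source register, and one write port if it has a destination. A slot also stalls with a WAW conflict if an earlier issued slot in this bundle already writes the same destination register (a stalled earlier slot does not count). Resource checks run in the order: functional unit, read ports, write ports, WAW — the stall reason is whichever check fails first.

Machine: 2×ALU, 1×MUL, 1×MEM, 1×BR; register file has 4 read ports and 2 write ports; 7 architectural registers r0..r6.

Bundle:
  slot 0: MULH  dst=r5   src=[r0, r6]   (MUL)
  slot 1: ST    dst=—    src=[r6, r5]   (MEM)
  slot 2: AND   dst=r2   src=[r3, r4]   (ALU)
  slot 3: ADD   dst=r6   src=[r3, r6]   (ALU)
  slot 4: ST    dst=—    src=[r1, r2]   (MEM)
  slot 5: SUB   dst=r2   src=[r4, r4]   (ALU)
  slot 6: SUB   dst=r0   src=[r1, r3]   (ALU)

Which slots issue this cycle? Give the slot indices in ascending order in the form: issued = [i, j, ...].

(0) want 1×MUL +2rd +1wr — yes → AL2|MU0|ME1|BR1|rd2|wr1
(1) want 1×MEM +2rd +0wr — yes → AL2|MU0|ME0|BR1|rd0|wr1
(2) want 1×ALU +2rd +1wr — RD_PORT → AL2|MU0|ME0|BR1|rd0|wr1
(3) want 1×ALU +2rd +1wr — RD_PORT → AL2|MU0|ME0|BR1|rd0|wr1
(4) want 1×MEM +2rd +0wr — FU → AL2|MU0|ME0|BR1|rd0|wr1
(5) want 1×ALU +1rd +1wr — RD_PORT → AL2|MU0|ME0|BR1|rd0|wr1
(6) want 1×ALU +2rd +1wr — RD_PORT → AL2|MU0|ME0|BR1|rd0|wr1

issued = [0, 1]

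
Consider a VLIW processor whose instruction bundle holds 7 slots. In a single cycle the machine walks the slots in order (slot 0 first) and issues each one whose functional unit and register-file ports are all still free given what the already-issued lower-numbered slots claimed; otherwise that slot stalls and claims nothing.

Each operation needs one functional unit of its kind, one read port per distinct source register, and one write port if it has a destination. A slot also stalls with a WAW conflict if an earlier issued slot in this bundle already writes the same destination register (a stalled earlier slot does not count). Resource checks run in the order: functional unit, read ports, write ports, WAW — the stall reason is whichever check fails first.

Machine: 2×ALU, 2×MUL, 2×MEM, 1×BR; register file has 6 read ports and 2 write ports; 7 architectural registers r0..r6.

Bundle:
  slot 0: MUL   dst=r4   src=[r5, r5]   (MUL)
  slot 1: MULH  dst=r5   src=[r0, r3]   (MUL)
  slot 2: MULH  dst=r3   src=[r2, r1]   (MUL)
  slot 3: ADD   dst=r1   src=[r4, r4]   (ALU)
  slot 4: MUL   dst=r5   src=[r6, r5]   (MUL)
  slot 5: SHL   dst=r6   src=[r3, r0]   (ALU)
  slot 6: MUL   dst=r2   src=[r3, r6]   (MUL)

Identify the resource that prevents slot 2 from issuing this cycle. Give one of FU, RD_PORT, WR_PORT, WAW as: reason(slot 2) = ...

reason(slot 2) = FU

[0] MUL needs rd=1 wr=1: ok; after: ALU=2 MUL=1 MEM=2 BR=1, R=5, W=1
[1] MUL needs rd=2 wr=1: ok; after: ALU=2 MUL=0 MEM=2 BR=1, R=3, W=0
[2] MUL needs rd=2 wr=1: FU; after: ALU=2 MUL=0 MEM=2 BR=1, R=3, W=0
[3] ALU needs rd=1 wr=1: WR_PORT; after: ALU=2 MUL=0 MEM=2 BR=1, R=3, W=0
[4] MUL needs rd=2 wr=1: FU; after: ALU=2 MUL=0 MEM=2 BR=1, R=3, W=0
[5] ALU needs rd=2 wr=1: WR_PORT; after: ALU=2 MUL=0 MEM=2 BR=1, R=3, W=0
[6] MUL needs rd=2 wr=1: FU; after: ALU=2 MUL=0 MEM=2 BR=1, R=3, W=0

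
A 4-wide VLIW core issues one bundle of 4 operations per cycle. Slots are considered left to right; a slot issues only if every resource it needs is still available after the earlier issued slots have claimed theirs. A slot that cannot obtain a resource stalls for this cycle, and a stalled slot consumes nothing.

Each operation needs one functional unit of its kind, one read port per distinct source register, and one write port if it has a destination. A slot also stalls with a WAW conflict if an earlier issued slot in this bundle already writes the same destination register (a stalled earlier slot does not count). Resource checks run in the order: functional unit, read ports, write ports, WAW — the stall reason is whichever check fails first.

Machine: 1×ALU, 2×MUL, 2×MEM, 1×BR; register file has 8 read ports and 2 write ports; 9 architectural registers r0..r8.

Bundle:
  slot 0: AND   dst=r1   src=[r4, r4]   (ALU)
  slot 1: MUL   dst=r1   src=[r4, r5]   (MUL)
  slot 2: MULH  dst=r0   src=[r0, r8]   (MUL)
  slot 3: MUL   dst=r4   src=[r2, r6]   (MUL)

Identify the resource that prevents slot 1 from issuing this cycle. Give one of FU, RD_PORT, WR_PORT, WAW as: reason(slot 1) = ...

reason(slot 1) = WAW

(0) want 1×ALU +1rd +1wr — yes → AL0|MU2|ME2|BR1|rd7|wr1
(1) want 1×MUL +2rd +1wr — WAW → AL0|MU2|ME2|BR1|rd7|wr1
(2) want 1×MUL +2rd +1wr — yes → AL0|MU1|ME2|BR1|rd5|wr0
(3) want 1×MUL +2rd +1wr — WR_PORT → AL0|MU1|ME2|BR1|rd5|wr0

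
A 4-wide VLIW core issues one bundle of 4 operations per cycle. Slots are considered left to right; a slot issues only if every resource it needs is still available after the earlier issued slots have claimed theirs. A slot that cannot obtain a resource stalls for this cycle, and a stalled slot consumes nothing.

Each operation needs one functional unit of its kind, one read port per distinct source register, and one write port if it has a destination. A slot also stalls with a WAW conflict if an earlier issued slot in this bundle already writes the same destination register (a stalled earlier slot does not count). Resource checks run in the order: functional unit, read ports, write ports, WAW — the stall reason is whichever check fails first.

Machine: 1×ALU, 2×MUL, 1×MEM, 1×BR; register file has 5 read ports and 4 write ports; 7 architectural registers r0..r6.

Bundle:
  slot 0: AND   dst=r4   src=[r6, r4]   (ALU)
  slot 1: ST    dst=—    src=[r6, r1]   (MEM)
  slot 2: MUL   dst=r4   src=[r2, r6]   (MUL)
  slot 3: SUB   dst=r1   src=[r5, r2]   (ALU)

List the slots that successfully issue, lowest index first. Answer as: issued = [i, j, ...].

issued = [0, 1]

  0. ALU→r4 ⇒ go  {0A/2Mu/1Ld/1B | 3r 3w}
  1. MEM ⇒ go  {0A/2Mu/0Ld/1B | 1r 3w}
  2. MUL→r4 ⇒ no(RD_PORT)  {0A/2Mu/0Ld/1B | 1r 3w}
  3. ALU→r1 ⇒ no(FU)  {0A/2Mu/0Ld/1B | 1r 3w}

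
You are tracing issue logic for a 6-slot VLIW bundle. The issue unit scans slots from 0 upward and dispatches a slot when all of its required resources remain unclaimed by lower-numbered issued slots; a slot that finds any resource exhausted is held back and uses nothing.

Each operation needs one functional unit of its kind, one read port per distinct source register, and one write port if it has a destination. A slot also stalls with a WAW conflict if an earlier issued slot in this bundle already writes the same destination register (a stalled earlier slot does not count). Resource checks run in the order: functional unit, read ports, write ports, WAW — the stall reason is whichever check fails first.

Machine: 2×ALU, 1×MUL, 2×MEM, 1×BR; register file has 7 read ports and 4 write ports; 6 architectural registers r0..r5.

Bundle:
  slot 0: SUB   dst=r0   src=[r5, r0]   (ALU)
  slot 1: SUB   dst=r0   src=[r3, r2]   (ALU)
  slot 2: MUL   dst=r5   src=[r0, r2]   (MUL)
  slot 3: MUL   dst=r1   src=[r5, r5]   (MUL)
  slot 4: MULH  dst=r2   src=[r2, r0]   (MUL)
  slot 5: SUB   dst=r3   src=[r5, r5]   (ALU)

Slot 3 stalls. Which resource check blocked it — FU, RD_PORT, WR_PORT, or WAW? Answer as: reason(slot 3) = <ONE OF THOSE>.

[0] ALU needs rd=2 wr=1: ok; after: ALU=1 MUL=1 MEM=2 BR=1, R=5, W=3
[1] ALU needs rd=2 wr=1: WAW; after: ALU=1 MUL=1 MEM=2 BR=1, R=5, W=3
[2] MUL needs rd=2 wr=1: ok; after: ALU=1 MUL=0 MEM=2 BR=1, R=3, W=2
[3] MUL needs rd=1 wr=1: FU; after: ALU=1 MUL=0 MEM=2 BR=1, R=3, W=2
[4] MUL needs rd=2 wr=1: FU; after: ALU=1 MUL=0 MEM=2 BR=1, R=3, W=2
[5] ALU needs rd=1 wr=1: ok; after: ALU=0 MUL=0 MEM=2 BR=1, R=2, W=1

reason(slot 3) = FU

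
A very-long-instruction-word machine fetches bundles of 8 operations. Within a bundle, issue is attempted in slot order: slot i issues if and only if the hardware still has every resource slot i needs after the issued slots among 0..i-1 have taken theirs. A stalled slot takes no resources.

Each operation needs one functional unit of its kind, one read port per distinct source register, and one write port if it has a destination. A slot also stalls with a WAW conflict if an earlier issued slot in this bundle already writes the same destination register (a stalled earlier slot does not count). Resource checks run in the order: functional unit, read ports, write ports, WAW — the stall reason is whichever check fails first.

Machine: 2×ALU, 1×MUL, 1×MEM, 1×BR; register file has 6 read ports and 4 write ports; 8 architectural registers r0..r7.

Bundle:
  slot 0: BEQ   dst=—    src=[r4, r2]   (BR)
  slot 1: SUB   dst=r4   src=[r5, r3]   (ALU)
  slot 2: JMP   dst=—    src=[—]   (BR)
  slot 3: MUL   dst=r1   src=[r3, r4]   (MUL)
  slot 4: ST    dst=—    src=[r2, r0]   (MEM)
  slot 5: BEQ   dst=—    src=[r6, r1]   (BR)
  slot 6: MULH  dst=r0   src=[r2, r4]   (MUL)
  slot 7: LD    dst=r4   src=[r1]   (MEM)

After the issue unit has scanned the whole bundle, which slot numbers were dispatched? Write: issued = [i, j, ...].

issued = [0, 1, 3]

slot 0 (BR): ISSUE — free A2,Mu1,Ld1,B0 rp4 wp4
slot 1 (ALU): ISSUE — free A1,Mu1,Ld1,B0 rp2 wp3
slot 2 (BR): stall FU — free A1,Mu1,Ld1,B0 rp2 wp3
slot 3 (MUL): ISSUE — free A1,Mu0,Ld1,B0 rp0 wp2
slot 4 (MEM): stall RD_PORT — free A1,Mu0,Ld1,B0 rp0 wp2
slot 5 (BR): stall FU — free A1,Mu0,Ld1,B0 rp0 wp2
slot 6 (MUL): stall FU — free A1,Mu0,Ld1,B0 rp0 wp2
slot 7 (MEM): stall RD_PORT — free A1,Mu0,Ld1,B0 rp0 wp2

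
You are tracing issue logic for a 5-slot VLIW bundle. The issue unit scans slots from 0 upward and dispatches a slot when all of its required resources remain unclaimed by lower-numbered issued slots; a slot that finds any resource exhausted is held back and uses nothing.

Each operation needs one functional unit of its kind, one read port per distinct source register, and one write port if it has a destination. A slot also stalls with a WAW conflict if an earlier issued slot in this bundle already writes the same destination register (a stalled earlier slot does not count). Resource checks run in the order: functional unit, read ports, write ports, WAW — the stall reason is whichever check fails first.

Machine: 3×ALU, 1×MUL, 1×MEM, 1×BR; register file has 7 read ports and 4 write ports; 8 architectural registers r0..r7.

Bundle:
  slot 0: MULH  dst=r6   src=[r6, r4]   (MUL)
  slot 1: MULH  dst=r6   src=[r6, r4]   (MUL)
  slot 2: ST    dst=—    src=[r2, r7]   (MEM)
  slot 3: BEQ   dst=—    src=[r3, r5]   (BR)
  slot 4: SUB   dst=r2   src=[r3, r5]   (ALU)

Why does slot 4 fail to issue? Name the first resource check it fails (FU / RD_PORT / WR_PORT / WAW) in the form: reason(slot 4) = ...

reason(slot 4) = RD_PORT

(0) want 1×MUL +2rd +1wr — yes → AL3|MU0|ME1|BR1|rd5|wr3
(1) want 1×MUL +2rd +1wr — FU → AL3|MU0|ME1|BR1|rd5|wr3
(2) want 1×MEM +2rd +0wr — yes → AL3|MU0|ME0|BR1|rd3|wr3
(3) want 1×BR +2rd +0wr — yes → AL3|MU0|ME0|BR0|rd1|wr3
(4) want 1×ALU +2rd +1wr — RD_PORT → AL3|MU0|ME0|BR0|rd1|wr3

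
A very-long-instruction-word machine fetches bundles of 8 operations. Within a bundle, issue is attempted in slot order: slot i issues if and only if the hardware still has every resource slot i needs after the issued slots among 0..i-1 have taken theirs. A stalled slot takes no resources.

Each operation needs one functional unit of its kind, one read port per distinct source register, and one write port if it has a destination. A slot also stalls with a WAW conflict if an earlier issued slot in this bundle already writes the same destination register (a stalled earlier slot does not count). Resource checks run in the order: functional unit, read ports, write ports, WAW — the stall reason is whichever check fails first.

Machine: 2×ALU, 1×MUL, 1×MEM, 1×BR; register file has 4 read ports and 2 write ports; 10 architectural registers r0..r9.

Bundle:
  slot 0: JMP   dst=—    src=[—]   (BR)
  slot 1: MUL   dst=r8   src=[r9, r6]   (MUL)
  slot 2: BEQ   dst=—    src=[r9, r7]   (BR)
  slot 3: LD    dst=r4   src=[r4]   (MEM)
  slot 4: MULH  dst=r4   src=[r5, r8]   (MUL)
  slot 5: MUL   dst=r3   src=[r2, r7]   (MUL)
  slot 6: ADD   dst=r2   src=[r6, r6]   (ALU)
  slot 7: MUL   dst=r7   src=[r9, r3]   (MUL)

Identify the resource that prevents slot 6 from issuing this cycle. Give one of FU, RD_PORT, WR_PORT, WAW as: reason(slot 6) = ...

  0. BR ⇒ go  {2A/1Mu/1Ld/0B | 4r 2w}
  1. MUL→r8 ⇒ go  {2A/0Mu/1Ld/0B | 2r 1w}
  2. BR ⇒ no(FU)  {2A/0Mu/1Ld/0B | 2r 1w}
  3. MEM→r4 ⇒ go  {2A/0Mu/0Ld/0B | 1r 0w}
  4. MUL→r4 ⇒ no(FU)  {2A/0Mu/0Ld/0B | 1r 0w}
  5. MUL→r3 ⇒ no(FU)  {2A/0Mu/0Ld/0B | 1r 0w}
  6. ALU→r2 ⇒ no(WR_PORT)  {2A/0Mu/0Ld/0B | 1r 0w}
  7. MUL→r7 ⇒ no(FU)  {2A/0Mu/0Ld/0B | 1r 0w}

reason(slot 6) = WR_PORT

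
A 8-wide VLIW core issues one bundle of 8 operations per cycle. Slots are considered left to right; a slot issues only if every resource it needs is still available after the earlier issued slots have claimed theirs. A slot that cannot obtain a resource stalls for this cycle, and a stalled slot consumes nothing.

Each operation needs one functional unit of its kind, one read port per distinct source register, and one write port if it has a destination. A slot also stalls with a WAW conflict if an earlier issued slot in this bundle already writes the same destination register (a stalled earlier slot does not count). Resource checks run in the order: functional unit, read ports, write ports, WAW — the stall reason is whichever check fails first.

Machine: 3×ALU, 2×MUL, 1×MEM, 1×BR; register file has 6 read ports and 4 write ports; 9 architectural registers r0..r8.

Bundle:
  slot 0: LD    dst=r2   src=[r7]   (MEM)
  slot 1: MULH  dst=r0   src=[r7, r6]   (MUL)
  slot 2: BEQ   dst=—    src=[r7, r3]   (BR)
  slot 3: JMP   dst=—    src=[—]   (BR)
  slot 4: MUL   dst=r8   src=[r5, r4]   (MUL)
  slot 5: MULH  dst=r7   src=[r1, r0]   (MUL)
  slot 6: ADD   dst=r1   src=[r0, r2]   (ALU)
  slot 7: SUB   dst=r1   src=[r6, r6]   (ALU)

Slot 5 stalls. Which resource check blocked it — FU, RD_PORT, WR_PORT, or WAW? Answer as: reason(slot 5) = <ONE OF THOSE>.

slot 0 (MEM): ISSUE — free A3,Mu2,Ld0,B1 rp5 wp3
slot 1 (MUL): ISSUE — free A3,Mu1,Ld0,B1 rp3 wp2
slot 2 (BR): ISSUE — free A3,Mu1,Ld0,B0 rp1 wp2
slot 3 (BR): stall FU — free A3,Mu1,Ld0,B0 rp1 wp2
slot 4 (MUL): stall RD_PORT — free A3,Mu1,Ld0,B0 rp1 wp2
slot 5 (MUL): stall RD_PORT — free A3,Mu1,Ld0,B0 rp1 wp2
slot 6 (ALU): stall RD_PORT — free A3,Mu1,Ld0,B0 rp1 wp2
slot 7 (ALU): ISSUE — free A2,Mu1,Ld0,B0 rp0 wp1

reason(slot 5) = RD_PORT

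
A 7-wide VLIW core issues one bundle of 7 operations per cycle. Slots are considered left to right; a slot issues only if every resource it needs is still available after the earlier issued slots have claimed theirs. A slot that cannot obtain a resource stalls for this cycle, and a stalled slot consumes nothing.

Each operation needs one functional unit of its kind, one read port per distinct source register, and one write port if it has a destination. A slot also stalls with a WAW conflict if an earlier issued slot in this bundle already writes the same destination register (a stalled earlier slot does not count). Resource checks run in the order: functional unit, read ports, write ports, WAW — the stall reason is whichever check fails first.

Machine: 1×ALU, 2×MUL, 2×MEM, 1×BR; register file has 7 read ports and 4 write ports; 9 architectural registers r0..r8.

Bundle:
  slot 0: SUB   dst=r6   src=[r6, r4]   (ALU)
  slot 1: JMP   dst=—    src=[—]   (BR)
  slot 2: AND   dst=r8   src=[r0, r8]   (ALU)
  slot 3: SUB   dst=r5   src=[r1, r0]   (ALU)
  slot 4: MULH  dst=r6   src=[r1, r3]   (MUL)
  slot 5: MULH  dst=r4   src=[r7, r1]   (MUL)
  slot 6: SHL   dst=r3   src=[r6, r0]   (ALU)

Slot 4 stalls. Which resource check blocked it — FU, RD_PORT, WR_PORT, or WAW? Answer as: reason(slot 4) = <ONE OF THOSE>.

slot 0 (ALU): ISSUE — free A0,Mu2,Ld2,B1 rp5 wp3
slot 1 (BR): ISSUE — free A0,Mu2,Ld2,B0 rp5 wp3
slot 2 (ALU): stall FU — free A0,Mu2,Ld2,B0 rp5 wp3
slot 3 (ALU): stall FU — free A0,Mu2,Ld2,B0 rp5 wp3
slot 4 (MUL): stall WAW — free A0,Mu2,Ld2,B0 rp5 wp3
slot 5 (MUL): ISSUE — free A0,Mu1,Ld2,B0 rp3 wp2
slot 6 (ALU): stall FU — free A0,Mu1,Ld2,B0 rp3 wp2

reason(slot 4) = WAW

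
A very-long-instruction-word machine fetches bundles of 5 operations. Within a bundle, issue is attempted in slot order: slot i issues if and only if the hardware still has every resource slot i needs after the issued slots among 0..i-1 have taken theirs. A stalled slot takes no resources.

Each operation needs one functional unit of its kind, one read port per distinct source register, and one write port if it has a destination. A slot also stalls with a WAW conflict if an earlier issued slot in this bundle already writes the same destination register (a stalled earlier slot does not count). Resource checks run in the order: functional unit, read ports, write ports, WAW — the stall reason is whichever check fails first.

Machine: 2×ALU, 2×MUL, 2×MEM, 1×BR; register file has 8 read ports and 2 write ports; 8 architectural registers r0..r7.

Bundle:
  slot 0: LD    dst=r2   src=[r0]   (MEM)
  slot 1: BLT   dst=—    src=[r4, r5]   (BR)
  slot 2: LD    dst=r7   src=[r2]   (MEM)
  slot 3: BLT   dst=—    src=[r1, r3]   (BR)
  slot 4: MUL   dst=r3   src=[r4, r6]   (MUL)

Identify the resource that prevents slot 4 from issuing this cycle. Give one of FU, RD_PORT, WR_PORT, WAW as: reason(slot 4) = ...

reason(slot 4) = WR_PORT

  0. MEM→r2 ⇒ go  {2A/2Mu/1Ld/1B | 7r 1w}
  1. BR ⇒ go  {2A/2Mu/1Ld/0B | 5r 1w}
  2. MEM→r7 ⇒ go  {2A/2Mu/0Ld/0B | 4r 0w}
  3. BR ⇒ no(FU)  {2A/2Mu/0Ld/0B | 4r 0w}
  4. MUL→r3 ⇒ no(WR_PORT)  {2A/2Mu/0Ld/0B | 4r 0w}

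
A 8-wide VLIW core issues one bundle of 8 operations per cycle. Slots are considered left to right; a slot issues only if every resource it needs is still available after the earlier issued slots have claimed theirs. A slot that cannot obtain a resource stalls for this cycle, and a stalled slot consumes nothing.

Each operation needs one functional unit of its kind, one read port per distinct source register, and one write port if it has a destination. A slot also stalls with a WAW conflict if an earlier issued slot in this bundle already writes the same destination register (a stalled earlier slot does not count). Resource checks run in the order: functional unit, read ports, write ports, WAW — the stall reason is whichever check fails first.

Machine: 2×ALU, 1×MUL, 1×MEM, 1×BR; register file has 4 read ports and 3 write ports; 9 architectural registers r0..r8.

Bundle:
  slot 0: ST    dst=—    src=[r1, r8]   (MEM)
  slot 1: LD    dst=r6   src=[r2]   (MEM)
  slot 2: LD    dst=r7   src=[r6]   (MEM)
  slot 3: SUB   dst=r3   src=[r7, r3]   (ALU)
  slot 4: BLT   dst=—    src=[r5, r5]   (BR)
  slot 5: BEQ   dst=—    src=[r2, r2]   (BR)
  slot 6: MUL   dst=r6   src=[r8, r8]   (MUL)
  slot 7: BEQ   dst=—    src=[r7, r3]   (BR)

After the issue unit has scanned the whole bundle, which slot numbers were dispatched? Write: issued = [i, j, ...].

issued = [0, 3]

#0 MEM src=r1,r8 dispatched  <A:2 Mu:1 Ld:0 B:1 rd:2 wr:3>
#1 MEM src=r2 held:FU  <A:2 Mu:1 Ld:0 B:1 rd:2 wr:3>
#2 MEM src=r6 held:FU  <A:2 Mu:1 Ld:0 B:1 rd:2 wr:3>
#3 ALU src=r7,r3 dispatched  <A:1 Mu:1 Ld:0 B:1 rd:0 wr:2>
#4 BR src=r5,r5 held:RD_PORT  <A:1 Mu:1 Ld:0 B:1 rd:0 wr:2>
#5 BR src=r2,r2 held:RD_PORT  <A:1 Mu:1 Ld:0 B:1 rd:0 wr:2>
#6 MUL src=r8,r8 held:RD_PORT  <A:1 Mu:1 Ld:0 B:1 rd:0 wr:2>
#7 BR src=r7,r3 held:RD_PORT  <A:1 Mu:1 Ld:0 B:1 rd:0 wr:2>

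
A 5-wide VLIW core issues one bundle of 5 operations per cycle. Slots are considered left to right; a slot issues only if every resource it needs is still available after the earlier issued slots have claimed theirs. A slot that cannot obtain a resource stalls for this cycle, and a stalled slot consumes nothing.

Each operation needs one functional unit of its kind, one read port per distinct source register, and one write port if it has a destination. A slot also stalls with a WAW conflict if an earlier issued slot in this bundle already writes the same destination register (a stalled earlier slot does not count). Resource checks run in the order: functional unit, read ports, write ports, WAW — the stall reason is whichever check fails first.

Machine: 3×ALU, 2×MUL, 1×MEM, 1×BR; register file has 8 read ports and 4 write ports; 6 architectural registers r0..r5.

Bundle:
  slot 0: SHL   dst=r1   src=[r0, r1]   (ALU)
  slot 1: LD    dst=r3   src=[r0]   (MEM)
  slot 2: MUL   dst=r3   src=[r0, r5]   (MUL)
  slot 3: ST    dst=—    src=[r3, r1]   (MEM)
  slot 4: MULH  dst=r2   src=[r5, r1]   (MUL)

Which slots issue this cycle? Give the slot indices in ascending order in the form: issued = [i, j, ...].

issued = [0, 1, 4]

  0. ALU→r1 ⇒ go  {2A/2Mu/1Ld/1B | 6r 3w}
  1. MEM→r3 ⇒ go  {2A/2Mu/0Ld/1B | 5r 2w}
  2. MUL→r3 ⇒ no(WAW)  {2A/2Mu/0Ld/1B | 5r 2w}
  3. MEM ⇒ no(FU)  {2A/2Mu/0Ld/1B | 5r 2w}
  4. MUL→r2 ⇒ go  {2A/1Mu/0Ld/1B | 3r 1w}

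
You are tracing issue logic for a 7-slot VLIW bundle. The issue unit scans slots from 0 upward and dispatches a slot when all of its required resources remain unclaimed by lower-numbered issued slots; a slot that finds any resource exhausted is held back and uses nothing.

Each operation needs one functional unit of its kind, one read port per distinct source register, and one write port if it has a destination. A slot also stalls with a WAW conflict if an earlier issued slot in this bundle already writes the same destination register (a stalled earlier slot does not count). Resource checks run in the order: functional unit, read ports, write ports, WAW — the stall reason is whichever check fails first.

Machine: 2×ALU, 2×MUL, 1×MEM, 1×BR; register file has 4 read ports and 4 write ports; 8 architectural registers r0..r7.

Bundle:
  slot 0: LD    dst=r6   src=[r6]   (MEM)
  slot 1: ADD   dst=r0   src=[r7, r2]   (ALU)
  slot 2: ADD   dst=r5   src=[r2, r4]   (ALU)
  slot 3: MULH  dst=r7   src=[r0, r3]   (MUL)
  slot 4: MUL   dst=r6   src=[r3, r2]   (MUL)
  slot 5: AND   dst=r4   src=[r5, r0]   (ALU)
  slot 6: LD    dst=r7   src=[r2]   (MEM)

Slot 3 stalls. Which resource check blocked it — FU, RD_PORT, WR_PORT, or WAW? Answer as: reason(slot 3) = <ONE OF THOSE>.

[0] MEM needs rd=1 wr=1: ok; after: ALU=2 MUL=2 MEM=0 BR=1, R=3, W=3
[1] ALU needs rd=2 wr=1: ok; after: ALU=1 MUL=2 MEM=0 BR=1, R=1, W=2
[2] ALU needs rd=2 wr=1: RD_PORT; after: ALU=1 MUL=2 MEM=0 BR=1, R=1, W=2
[3] MUL needs rd=2 wr=1: RD_PORT; after: ALU=1 MUL=2 MEM=0 BR=1, R=1, W=2
[4] MUL needs rd=2 wr=1: RD_PORT; after: ALU=1 MUL=2 MEM=0 BR=1, R=1, W=2
[5] ALU needs rd=2 wr=1: RD_PORT; after: ALU=1 MUL=2 MEM=0 BR=1, R=1, W=2
[6] MEM needs rd=1 wr=1: FU; after: ALU=1 MUL=2 MEM=0 BR=1, R=1, W=2

reason(slot 3) = RD_PORT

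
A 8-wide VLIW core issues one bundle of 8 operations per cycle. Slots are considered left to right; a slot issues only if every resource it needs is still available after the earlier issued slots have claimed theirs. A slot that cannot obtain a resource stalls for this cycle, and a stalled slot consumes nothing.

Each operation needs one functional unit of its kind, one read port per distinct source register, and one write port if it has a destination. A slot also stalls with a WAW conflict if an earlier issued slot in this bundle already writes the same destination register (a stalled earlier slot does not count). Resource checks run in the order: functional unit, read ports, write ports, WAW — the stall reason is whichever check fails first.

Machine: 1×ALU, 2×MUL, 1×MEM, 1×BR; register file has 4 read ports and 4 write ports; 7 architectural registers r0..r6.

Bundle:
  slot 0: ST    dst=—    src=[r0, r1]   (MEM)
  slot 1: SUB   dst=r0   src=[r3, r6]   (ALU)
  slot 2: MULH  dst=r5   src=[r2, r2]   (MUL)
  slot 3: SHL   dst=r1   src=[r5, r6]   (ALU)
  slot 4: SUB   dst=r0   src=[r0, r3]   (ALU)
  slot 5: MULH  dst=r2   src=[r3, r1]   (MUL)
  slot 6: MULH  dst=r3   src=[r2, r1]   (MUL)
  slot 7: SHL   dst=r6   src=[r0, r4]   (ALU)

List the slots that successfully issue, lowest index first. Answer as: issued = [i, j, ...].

[0] MEM needs rd=2 wr=0: ok; after: ALU=1 MUL=2 MEM=0 BR=1, R=2, W=4
[1] ALU needs rd=2 wr=1: ok; after: ALU=0 MUL=2 MEM=0 BR=1, R=0, W=3
[2] MUL needs rd=1 wr=1: RD_PORT; after: ALU=0 MUL=2 MEM=0 BR=1, R=0, W=3
[3] ALU needs rd=2 wr=1: FU; after: ALU=0 MUL=2 MEM=0 BR=1, R=0, W=3
[4] ALU needs rd=2 wr=1: FU; after: ALU=0 MUL=2 MEM=0 BR=1, R=0, W=3
[5] MUL needs rd=2 wr=1: RD_PORT; after: ALU=0 MUL=2 MEM=0 BR=1, R=0, W=3
[6] MUL needs rd=2 wr=1: RD_PORT; after: ALU=0 MUL=2 MEM=0 BR=1, R=0, W=3
[7] ALU needs rd=2 wr=1: FU; after: ALU=0 MUL=2 MEM=0 BR=1, R=0, W=3

issued = [0, 1]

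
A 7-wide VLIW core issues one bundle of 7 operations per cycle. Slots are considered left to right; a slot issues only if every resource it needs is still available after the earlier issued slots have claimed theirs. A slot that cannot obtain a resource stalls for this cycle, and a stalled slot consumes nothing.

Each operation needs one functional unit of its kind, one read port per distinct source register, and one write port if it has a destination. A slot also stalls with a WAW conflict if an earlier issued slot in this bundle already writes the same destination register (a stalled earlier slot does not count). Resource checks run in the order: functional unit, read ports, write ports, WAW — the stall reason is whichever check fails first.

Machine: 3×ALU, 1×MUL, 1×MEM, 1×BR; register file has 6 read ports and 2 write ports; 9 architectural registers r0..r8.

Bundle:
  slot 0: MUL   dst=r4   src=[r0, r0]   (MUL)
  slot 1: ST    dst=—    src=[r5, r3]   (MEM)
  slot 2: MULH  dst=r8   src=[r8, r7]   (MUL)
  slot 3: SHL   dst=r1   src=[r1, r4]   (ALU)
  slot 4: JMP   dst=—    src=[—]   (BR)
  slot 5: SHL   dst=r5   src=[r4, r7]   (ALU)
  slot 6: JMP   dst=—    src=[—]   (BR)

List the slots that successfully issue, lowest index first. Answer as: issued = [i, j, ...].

#0 MUL src=r0,r0 dispatched  <A:3 Mu:0 Ld:1 B:1 rd:5 wr:1>
#1 MEM src=r5,r3 dispatched  <A:3 Mu:0 Ld:0 B:1 rd:3 wr:1>
#2 MUL src=r8,r7 held:FU  <A:3 Mu:0 Ld:0 B:1 rd:3 wr:1>
#3 ALU src=r1,r4 dispatched  <A:2 Mu:0 Ld:0 B:1 rd:1 wr:0>
#4 BR src=- dispatched  <A:2 Mu:0 Ld:0 B:0 rd:1 wr:0>
#5 ALU src=r4,r7 held:RD_PORT  <A:2 Mu:0 Ld:0 B:0 rd:1 wr:0>
#6 BR src=- held:FU  <A:2 Mu:0 Ld:0 B:0 rd:1 wr:0>

issued = [0, 1, 3, 4]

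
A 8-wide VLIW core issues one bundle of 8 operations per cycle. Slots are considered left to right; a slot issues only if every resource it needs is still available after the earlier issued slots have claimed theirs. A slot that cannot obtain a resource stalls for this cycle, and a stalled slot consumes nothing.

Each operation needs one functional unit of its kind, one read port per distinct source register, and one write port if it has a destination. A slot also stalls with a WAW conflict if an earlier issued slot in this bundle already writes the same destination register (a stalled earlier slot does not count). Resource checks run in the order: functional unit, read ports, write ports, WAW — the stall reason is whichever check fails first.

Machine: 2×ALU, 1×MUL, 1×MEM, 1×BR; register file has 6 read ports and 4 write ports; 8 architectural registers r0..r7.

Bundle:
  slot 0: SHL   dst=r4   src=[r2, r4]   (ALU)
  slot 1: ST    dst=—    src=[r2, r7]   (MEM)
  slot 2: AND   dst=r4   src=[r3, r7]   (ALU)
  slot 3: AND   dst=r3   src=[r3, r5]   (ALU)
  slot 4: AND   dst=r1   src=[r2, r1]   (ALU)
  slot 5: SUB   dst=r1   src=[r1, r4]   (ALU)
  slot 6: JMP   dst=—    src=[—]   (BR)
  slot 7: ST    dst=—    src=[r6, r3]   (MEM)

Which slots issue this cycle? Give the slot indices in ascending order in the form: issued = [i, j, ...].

#0 ALU src=r2,r4 dispatched  <A:1 Mu:1 Ld:1 B:1 rd:4 wr:3>
#1 MEM src=r2,r7 dispatched  <A:1 Mu:1 Ld:0 B:1 rd:2 wr:3>
#2 ALU src=r3,r7 held:WAW  <A:1 Mu:1 Ld:0 B:1 rd:2 wr:3>
#3 ALU src=r3,r5 dispatched  <A:0 Mu:1 Ld:0 B:1 rd:0 wr:2>
#4 ALU src=r2,r1 held:FU  <A:0 Mu:1 Ld:0 B:1 rd:0 wr:2>
#5 ALU src=r1,r4 held:FU  <A:0 Mu:1 Ld:0 B:1 rd:0 wr:2>
#6 BR src=- dispatched  <A:0 Mu:1 Ld:0 B:0 rd:0 wr:2>
#7 MEM src=r6,r3 held:FU  <A:0 Mu:1 Ld:0 B:0 rd:0 wr:2>

issued = [0, 1, 3, 6]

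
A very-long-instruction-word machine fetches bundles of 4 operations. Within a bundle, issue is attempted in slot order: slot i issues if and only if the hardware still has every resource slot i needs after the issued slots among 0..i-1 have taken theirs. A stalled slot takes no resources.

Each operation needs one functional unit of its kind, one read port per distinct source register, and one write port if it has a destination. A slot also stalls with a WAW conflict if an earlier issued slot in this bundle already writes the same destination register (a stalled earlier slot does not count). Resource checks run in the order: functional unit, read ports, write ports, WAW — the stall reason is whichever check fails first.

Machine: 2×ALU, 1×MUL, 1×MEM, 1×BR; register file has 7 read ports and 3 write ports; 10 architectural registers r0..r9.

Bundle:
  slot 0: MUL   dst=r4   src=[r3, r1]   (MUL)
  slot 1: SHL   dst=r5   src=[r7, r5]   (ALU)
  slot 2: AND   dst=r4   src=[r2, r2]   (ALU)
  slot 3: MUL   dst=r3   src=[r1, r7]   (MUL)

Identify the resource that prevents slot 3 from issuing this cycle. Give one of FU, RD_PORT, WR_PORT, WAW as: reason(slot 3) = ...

reason(slot 3) = FU

[0] MUL needs rd=2 wr=1: ok; after: ALU=2 MUL=0 MEM=1 BR=1, R=5, W=2
[1] ALU needs rd=2 wr=1: ok; after: ALU=1 MUL=0 MEM=1 BR=1, R=3, W=1
[2] ALU needs rd=1 wr=1: WAW; after: ALU=1 MUL=0 MEM=1 BR=1, R=3, W=1
[3] MUL needs rd=2 wr=1: FU; after: ALU=1 MUL=0 MEM=1 BR=1, R=3, W=1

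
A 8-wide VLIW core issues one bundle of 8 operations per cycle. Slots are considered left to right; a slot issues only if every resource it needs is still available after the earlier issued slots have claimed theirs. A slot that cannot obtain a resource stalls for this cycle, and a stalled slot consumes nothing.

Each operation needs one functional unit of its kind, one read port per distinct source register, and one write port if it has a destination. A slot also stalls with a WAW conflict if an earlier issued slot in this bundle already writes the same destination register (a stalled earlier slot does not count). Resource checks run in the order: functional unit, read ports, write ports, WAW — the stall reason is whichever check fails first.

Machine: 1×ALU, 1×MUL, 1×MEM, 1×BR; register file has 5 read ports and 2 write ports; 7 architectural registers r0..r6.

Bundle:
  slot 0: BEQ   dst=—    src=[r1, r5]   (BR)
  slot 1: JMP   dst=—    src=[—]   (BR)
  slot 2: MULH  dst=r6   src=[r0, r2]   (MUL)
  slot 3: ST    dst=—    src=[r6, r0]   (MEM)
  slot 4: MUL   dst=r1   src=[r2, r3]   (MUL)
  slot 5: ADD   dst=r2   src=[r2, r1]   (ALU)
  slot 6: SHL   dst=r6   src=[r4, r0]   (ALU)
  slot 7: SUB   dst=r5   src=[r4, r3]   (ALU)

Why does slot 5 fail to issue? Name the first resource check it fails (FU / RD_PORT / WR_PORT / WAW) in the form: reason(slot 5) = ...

(0) want 1×BR +2rd +0wr — yes → AL1|MU1|ME1|BR0|rd3|wr2
(1) want 1×BR +0rd +0wr — FU → AL1|MU1|ME1|BR0|rd3|wr2
(2) want 1×MUL +2rd +1wr — yes → AL1|MU0|ME1|BR0|rd1|wr1
(3) want 1×MEM +2rd +0wr — RD_PORT → AL1|MU0|ME1|BR0|rd1|wr1
(4) want 1×MUL +2rd +1wr — FU → AL1|MU0|ME1|BR0|rd1|wr1
(5) want 1×ALU +2rd +1wr — RD_PORT → AL1|MU0|ME1|BR0|rd1|wr1
(6) want 1×ALU +2rd +1wr — RD_PORT → AL1|MU0|ME1|BR0|rd1|wr1
(7) want 1×ALU +2rd +1wr — RD_PORT → AL1|MU0|ME1|BR0|rd1|wr1

reason(slot 5) = RD_PORT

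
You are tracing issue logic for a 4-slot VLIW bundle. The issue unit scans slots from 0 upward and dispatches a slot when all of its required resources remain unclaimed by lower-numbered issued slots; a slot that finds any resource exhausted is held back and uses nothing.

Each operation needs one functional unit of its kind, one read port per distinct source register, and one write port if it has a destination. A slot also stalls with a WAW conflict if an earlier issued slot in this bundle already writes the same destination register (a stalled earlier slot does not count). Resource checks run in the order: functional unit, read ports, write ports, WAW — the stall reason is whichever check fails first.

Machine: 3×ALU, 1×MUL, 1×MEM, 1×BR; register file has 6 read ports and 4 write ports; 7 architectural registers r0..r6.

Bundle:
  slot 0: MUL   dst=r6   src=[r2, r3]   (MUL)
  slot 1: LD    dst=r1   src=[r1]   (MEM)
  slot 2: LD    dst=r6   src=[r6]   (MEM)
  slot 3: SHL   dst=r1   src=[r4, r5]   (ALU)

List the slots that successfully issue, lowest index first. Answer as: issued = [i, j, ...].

slot 0 (MUL): ISSUE — free A3,Mu0,Ld1,B1 rp4 wp3
slot 1 (MEM): ISSUE — free A3,Mu0,Ld0,B1 rp3 wp2
slot 2 (MEM): stall FU — free A3,Mu0,Ld0,B1 rp3 wp2
slot 3 (ALU): stall WAW — free A3,Mu0,Ld0,B1 rp3 wp2

issued = [0, 1]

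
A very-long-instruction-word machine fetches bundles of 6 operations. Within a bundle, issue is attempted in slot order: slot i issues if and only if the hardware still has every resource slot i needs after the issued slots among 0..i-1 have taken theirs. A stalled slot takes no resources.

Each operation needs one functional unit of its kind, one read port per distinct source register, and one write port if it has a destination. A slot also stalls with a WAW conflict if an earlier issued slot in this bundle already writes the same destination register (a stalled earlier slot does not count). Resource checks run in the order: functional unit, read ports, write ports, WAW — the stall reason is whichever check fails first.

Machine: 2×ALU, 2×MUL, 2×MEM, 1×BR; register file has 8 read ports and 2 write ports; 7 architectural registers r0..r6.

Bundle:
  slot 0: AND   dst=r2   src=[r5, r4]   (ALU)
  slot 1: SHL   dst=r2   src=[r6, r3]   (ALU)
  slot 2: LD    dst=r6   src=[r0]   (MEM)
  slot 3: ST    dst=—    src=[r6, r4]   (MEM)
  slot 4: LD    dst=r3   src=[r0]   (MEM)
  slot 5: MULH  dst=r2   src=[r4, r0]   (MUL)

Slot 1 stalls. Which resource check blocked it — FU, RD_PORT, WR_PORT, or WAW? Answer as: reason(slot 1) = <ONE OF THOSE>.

reason(slot 1) = WAW

#0 ALU src=r5,r4 dispatched  <A:1 Mu:2 Ld:2 B:1 rd:6 wr:1>
#1 ALU src=r6,r3 held:WAW  <A:1 Mu:2 Ld:2 B:1 rd:6 wr:1>
#2 MEM src=r0 dispatched  <A:1 Mu:2 Ld:1 B:1 rd:5 wr:0>
#3 MEM src=r6,r4 dispatched  <A:1 Mu:2 Ld:0 B:1 rd:3 wr:0>
#4 MEM src=r0 held:FU  <A:1 Mu:2 Ld:0 B:1 rd:3 wr:0>
#5 MUL src=r4,r0 held:WR_PORT  <A:1 Mu:2 Ld:0 B:1 rd:3 wr:0>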